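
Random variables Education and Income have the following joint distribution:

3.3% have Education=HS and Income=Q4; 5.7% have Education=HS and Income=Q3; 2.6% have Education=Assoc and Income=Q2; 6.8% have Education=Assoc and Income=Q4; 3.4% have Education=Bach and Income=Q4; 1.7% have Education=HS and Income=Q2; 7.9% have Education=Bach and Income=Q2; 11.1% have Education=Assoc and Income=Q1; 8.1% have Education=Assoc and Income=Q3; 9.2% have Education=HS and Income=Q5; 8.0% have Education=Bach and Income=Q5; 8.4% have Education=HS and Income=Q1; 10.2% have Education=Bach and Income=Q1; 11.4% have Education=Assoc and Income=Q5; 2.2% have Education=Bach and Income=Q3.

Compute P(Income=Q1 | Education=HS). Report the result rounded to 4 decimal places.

0.2968

P(Education=HS) = 0.084 + 0.017 + 0.057 + 0.033 + 0.092 = 0.283.
P(Income=Q1 | Education=HS) = 0.084/0.283 = 0.2968.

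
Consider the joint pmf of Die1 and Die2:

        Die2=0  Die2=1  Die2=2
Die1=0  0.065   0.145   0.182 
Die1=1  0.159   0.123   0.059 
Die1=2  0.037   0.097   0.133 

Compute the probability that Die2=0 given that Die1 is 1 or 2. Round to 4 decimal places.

P(Die1=1) = 0.159 + 0.123 + 0.059 = 0.341.
P(Die1=2) = 0.037 + 0.097 + 0.133 = 0.267.
P(Die1 ∈ {1, 2}) = 0.341 + 0.267 = 0.608; P(Die2=0, Die1 ∈ {1, 2}) = 0.159 + 0.037 = 0.196.
P(Die2=0 | Die1 ∈ {1, 2}) = 0.196/0.608 = 0.3224.

0.3224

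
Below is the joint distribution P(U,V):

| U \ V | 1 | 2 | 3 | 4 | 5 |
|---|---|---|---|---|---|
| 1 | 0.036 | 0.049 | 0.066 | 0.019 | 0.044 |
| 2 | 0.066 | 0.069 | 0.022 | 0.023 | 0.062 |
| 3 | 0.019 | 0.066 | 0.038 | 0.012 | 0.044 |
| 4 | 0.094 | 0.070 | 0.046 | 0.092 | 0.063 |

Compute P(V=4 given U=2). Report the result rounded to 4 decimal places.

P(U=2) = 0.066 + 0.069 + 0.022 + 0.023 + 0.062 = 0.242.
P(V=4 | U=2) = 0.023/0.242 = 0.0950.

0.0950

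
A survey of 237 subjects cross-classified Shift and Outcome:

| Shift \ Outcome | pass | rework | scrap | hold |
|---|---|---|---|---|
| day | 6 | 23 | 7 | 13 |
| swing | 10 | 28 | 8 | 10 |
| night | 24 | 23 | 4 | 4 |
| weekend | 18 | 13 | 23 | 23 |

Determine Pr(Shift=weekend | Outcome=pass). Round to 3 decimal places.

Total with Outcome=pass: 6 + 10 + 24 + 18 = 58.
P(Shift=weekend | Outcome=pass) = 18/58 = 0.310.

0.310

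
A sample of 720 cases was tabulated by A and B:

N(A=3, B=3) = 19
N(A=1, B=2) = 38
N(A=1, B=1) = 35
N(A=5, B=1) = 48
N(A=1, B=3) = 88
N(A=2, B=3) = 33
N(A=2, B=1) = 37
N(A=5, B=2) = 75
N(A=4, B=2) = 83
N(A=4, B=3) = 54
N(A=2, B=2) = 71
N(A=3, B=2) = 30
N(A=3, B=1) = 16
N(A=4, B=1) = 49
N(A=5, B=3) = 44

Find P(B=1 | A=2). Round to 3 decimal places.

0.262

Total with A=2: 37 + 71 + 33 = 141.
P(B=1 | A=2) = 37/141 = 0.262.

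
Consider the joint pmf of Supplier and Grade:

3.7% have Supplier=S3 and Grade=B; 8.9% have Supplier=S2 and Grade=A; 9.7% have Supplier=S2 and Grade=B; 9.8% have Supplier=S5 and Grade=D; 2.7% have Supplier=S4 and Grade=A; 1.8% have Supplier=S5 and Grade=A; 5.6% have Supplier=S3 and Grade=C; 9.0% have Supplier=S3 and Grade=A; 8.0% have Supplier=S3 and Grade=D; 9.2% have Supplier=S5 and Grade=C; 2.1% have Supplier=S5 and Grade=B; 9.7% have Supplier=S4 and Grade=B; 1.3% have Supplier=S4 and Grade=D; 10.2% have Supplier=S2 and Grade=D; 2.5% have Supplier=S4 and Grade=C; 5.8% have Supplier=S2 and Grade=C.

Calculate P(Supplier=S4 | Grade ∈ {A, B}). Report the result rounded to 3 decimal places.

0.261

P(Grade=A) = 0.089 + 0.090 + 0.027 + 0.018 = 0.224.
P(Grade=B) = 0.097 + 0.037 + 0.097 + 0.021 = 0.252.
P(Grade ∈ {A, B}) = 0.224 + 0.252 = 0.476; P(Supplier=S4, Grade ∈ {A, B}) = 0.027 + 0.097 = 0.124.
P(Supplier=S4 | Grade ∈ {A, B}) = 0.124/0.476 = 0.261.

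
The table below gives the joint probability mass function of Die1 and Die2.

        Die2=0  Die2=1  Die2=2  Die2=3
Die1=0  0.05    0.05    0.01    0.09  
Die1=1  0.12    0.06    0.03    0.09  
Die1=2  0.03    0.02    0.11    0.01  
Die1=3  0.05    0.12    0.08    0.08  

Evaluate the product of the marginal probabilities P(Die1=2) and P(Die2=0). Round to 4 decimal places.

P(Die1=2) = 0.03 + 0.02 + 0.11 + 0.01 = 0.17.
P(Die2=0) = 0.05 + 0.12 + 0.03 + 0.05 = 0.25.
Product: 0.17 × 0.25 = 0.0425.

0.0425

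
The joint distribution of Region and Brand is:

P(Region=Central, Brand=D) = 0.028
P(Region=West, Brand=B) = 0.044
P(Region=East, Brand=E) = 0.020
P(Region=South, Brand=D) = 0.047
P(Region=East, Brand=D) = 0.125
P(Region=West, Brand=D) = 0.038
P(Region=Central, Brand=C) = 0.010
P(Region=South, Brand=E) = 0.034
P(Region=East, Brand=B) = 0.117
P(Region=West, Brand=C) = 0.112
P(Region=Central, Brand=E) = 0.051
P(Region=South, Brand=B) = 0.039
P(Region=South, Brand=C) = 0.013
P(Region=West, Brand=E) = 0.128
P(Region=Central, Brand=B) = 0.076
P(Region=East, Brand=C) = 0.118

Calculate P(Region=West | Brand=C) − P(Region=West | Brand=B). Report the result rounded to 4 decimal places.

P(Brand=C) = 0.013 + 0.118 + 0.112 + 0.010 = 0.253; P(Region=West | Brand=C) = 0.112/0.253 = 0.44269.
P(Brand=B) = 0.039 + 0.117 + 0.044 + 0.076 = 0.276; P(Region=West | Brand=B) = 0.044/0.276 = 0.15942.
Difference = 0.2833.

0.2833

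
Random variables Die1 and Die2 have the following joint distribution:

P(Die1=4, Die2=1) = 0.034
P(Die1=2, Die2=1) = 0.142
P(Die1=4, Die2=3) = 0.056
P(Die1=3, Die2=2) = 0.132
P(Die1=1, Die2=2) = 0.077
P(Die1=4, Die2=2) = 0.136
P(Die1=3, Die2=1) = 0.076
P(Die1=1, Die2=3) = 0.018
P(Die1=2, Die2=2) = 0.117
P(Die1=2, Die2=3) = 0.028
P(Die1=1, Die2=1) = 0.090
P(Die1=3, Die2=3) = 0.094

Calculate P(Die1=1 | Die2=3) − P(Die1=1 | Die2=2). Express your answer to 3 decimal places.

-0.075

P(Die2=3) = 0.018 + 0.028 + 0.094 + 0.056 = 0.196; P(Die1=1 | Die2=3) = 0.018/0.196 = 0.0918.
P(Die2=2) = 0.077 + 0.117 + 0.132 + 0.136 = 0.462; P(Die1=1 | Die2=2) = 0.077/0.462 = 0.1667.
Difference = -0.075.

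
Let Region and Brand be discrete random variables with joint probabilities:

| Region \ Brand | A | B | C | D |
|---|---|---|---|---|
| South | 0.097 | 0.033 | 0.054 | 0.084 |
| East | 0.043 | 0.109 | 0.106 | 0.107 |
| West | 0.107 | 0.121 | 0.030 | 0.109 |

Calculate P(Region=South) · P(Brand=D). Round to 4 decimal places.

P(Region=South) = 0.097 + 0.033 + 0.054 + 0.084 = 0.268.
P(Brand=D) = 0.084 + 0.107 + 0.109 = 0.300.
Product: 0.268 × 0.300 = 0.0804.

0.0804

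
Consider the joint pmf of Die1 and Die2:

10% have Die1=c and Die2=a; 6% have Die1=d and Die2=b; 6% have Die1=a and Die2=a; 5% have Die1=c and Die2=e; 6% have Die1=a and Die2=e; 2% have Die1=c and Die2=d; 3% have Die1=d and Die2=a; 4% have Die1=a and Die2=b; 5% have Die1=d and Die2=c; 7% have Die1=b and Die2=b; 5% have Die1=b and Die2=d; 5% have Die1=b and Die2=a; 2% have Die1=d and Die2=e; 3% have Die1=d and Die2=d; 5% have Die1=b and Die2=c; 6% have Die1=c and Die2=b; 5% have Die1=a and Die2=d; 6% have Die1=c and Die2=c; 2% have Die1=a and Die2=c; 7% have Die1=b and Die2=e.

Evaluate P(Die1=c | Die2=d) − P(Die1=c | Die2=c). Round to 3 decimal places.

P(Die2=d) = 0.05 + 0.05 + 0.02 + 0.03 = 0.15; P(Die1=c | Die2=d) = 0.02/0.15 = 0.1333.
P(Die2=c) = 0.02 + 0.05 + 0.06 + 0.05 = 0.18; P(Die1=c | Die2=c) = 0.06/0.18 = 0.3333.
Difference = -0.200.

-0.200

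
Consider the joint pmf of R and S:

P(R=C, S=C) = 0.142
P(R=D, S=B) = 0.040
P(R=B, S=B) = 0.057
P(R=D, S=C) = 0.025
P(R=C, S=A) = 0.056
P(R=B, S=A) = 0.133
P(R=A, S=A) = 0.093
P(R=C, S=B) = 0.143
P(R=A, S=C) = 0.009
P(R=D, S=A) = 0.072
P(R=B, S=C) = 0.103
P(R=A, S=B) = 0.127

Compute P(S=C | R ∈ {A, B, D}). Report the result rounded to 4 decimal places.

P(R=A) = 0.093 + 0.127 + 0.009 = 0.229.
P(R=B) = 0.133 + 0.057 + 0.103 = 0.293.
P(R=D) = 0.072 + 0.040 + 0.025 = 0.137.
P(R ∈ {A, B, D}) = 0.229 + 0.293 + 0.137 = 0.659; P(S=C, R ∈ {A, B, D}) = 0.009 + 0.103 + 0.025 = 0.137.
P(S=C | R ∈ {A, B, D}) = 0.137/0.659 = 0.2079.

0.2079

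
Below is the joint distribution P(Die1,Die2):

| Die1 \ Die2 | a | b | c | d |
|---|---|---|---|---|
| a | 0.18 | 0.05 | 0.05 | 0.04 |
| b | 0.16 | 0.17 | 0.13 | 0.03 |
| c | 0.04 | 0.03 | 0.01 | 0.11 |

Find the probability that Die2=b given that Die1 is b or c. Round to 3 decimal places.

0.294

P(Die1=b) = 0.16 + 0.17 + 0.13 + 0.03 = 0.49.
P(Die1=c) = 0.04 + 0.03 + 0.01 + 0.11 = 0.19.
P(Die1 ∈ {b, c}) = 0.49 + 0.19 = 0.68; P(Die2=b, Die1 ∈ {b, c}) = 0.17 + 0.03 = 0.20.
P(Die2=b | Die1 ∈ {b, c}) = 0.20/0.68 = 0.294.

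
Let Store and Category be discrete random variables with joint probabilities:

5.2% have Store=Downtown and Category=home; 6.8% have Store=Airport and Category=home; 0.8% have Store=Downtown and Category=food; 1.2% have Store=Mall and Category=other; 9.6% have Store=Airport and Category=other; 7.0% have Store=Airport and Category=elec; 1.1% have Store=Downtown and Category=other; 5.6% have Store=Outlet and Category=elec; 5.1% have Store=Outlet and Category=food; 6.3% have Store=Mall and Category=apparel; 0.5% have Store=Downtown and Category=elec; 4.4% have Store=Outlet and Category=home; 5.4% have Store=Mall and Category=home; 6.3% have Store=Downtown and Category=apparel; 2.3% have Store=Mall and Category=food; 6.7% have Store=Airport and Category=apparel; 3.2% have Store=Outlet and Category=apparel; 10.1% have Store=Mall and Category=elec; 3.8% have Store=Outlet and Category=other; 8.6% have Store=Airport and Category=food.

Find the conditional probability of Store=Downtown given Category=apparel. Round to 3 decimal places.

0.280

P(Category=apparel) = 0.063 + 0.063 + 0.067 + 0.032 = 0.225.
P(Store=Downtown | Category=apparel) = 0.063/0.225 = 0.280.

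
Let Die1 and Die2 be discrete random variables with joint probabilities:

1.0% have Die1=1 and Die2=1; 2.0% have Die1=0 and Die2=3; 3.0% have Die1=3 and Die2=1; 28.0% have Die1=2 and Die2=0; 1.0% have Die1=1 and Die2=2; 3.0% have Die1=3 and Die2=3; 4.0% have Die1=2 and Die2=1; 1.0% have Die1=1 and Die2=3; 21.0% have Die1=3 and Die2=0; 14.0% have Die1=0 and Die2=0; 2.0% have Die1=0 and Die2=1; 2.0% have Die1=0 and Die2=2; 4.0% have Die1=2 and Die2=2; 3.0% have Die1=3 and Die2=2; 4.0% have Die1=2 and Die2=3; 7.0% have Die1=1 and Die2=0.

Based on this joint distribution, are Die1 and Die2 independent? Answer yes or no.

Every cell satisfies P(Die1,Die2) = P(Die1)·P(Die2). For instance P(Die1=3) = 0.300, P(Die2=1) = 0.100, and 0.300×0.100 = 0.030 matches the joint entry. So Die1 and Die2 are independent.

yes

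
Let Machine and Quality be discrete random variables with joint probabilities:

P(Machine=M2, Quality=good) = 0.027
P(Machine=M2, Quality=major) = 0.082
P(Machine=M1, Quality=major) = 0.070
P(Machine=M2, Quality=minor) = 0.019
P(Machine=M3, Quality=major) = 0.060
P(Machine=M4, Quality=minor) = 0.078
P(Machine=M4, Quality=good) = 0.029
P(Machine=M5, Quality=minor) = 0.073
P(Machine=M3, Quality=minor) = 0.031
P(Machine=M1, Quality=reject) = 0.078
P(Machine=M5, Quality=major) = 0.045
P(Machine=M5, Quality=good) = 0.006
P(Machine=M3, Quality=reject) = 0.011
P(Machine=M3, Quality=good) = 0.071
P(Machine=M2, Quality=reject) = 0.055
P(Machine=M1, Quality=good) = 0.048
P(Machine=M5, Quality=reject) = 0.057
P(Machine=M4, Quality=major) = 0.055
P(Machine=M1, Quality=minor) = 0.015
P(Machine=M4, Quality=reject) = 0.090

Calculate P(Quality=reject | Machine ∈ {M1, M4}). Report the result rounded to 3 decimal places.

P(Machine=M1) = 0.048 + 0.015 + 0.070 + 0.078 = 0.211.
P(Machine=M4) = 0.029 + 0.078 + 0.055 + 0.090 = 0.252.
P(Machine ∈ {M1, M4}) = 0.211 + 0.252 = 0.463; P(Quality=reject, Machine ∈ {M1, M4}) = 0.078 + 0.090 = 0.168.
P(Quality=reject | Machine ∈ {M1, M4}) = 0.168/0.463 = 0.363.

0.363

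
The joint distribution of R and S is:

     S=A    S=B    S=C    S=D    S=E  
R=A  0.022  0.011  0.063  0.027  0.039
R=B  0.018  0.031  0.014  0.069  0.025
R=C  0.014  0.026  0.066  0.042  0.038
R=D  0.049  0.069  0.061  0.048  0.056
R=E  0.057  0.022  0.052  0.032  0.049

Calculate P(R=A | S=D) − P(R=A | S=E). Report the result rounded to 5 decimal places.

-0.06455

P(S=D) = 0.027 + 0.069 + 0.042 + 0.048 + 0.032 = 0.218; P(R=A | S=D) = 0.027/0.218 = 0.123853.
P(S=E) = 0.039 + 0.025 + 0.038 + 0.056 + 0.049 = 0.207; P(R=A | S=E) = 0.039/0.207 = 0.188406.
Difference = -0.06455.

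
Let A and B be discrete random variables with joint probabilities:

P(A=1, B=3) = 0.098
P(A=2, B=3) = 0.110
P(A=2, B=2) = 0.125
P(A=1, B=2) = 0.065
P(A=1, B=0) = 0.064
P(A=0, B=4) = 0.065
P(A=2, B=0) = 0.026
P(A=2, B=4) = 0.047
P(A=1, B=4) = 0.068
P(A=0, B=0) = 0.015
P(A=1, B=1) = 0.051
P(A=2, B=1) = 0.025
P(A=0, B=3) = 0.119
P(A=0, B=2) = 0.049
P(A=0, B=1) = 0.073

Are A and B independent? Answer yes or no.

P(A=2) = 0.333 and P(B=2) = 0.239, so their product is 0.07959, but P(A=2, B=2) = 0.125. Since these differ, A and B are not independent.

no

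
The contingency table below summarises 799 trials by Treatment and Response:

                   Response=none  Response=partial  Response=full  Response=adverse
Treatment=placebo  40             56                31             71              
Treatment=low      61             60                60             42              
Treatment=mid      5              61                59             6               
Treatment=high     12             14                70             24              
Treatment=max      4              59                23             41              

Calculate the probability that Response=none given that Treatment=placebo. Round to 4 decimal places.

0.2020

Total with Treatment=placebo: 40 + 56 + 31 + 71 = 198.
P(Response=none | Treatment=placebo) = 40/198 = 0.2020.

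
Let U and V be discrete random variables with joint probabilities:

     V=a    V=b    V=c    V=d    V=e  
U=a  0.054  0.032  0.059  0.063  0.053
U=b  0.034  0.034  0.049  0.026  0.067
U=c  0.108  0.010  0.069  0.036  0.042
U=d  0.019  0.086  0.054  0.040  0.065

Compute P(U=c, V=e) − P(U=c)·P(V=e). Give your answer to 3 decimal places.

-0.018

P(U=c) = 0.108 + 0.010 + 0.069 + 0.036 + 0.042 = 0.265.
P(V=e) = 0.053 + 0.067 + 0.042 + 0.065 = 0.227.
P(U=c, V=e) − P(U=c)P(V=e) = 0.042 − 0.265×0.227 = -0.018.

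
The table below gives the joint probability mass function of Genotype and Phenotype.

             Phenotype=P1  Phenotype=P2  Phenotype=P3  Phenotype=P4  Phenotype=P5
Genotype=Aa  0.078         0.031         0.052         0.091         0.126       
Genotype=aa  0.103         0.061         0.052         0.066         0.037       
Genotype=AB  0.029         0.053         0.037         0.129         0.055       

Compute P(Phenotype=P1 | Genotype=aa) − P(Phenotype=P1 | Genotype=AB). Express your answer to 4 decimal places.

P(Genotype=aa) = 0.103 + 0.061 + 0.052 + 0.066 + 0.037 = 0.319; P(Phenotype=P1 | Genotype=aa) = 0.103/0.319 = 0.32288.
P(Genotype=AB) = 0.029 + 0.053 + 0.037 + 0.129 + 0.055 = 0.303; P(Phenotype=P1 | Genotype=AB) = 0.029/0.303 = 0.09571.
Difference = 0.2272.

0.2272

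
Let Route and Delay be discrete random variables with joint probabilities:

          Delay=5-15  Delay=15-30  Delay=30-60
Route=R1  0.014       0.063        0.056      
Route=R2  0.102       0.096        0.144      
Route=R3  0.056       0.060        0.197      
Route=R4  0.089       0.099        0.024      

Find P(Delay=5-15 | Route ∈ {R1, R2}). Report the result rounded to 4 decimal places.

0.2442

P(Route=R1) = 0.014 + 0.063 + 0.056 = 0.133.
P(Route=R2) = 0.102 + 0.096 + 0.144 = 0.342.
P(Route ∈ {R1, R2}) = 0.133 + 0.342 = 0.475; P(Delay=5-15, Route ∈ {R1, R2}) = 0.014 + 0.102 = 0.116.
P(Delay=5-15 | Route ∈ {R1, R2}) = 0.116/0.475 = 0.2442.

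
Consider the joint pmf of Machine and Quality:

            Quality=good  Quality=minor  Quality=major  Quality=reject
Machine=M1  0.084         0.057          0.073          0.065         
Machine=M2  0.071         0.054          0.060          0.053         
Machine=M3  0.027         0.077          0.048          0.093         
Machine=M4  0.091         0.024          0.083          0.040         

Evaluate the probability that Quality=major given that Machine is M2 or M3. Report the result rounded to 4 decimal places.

0.2236

P(Machine=M2) = 0.071 + 0.054 + 0.060 + 0.053 = 0.238.
P(Machine=M3) = 0.027 + 0.077 + 0.048 + 0.093 = 0.245.
P(Machine ∈ {M2, M3}) = 0.238 + 0.245 = 0.483; P(Quality=major, Machine ∈ {M2, M3}) = 0.060 + 0.048 = 0.108.
P(Quality=major | Machine ∈ {M2, M3}) = 0.108/0.483 = 0.2236.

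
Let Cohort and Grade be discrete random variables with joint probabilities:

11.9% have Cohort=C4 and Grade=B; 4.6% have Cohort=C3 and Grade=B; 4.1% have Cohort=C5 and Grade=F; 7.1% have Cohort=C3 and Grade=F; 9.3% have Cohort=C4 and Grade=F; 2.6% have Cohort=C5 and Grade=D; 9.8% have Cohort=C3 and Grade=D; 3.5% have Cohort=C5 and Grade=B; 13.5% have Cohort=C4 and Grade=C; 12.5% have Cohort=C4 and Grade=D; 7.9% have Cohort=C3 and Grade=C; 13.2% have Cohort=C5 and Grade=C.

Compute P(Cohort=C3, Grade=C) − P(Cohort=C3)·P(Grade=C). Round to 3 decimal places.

P(Cohort=C3) = 0.046 + 0.079 + 0.098 + 0.071 = 0.294.
P(Grade=C) = 0.079 + 0.135 + 0.132 = 0.346.
P(Cohort=C3, Grade=C) − P(Cohort=C3)P(Grade=C) = 0.079 − 0.294×0.346 = -0.023.

-0.023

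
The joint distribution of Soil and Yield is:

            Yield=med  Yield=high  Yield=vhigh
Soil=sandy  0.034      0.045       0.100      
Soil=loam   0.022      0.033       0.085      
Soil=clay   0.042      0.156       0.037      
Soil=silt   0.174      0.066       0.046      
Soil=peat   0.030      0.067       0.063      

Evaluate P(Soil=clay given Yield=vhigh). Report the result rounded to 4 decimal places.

0.1118

P(Yield=vhigh) = 0.100 + 0.085 + 0.037 + 0.046 + 0.063 = 0.331.
P(Soil=clay | Yield=vhigh) = 0.037/0.331 = 0.1118.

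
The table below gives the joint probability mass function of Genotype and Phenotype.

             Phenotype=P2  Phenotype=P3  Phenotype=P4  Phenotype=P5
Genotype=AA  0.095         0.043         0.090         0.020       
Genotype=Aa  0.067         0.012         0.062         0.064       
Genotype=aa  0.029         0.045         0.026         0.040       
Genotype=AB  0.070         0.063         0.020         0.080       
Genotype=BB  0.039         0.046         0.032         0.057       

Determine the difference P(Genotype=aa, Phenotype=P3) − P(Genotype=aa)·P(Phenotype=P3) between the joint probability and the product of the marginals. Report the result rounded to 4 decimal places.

0.0157

P(Genotype=aa) = 0.029 + 0.045 + 0.026 + 0.040 = 0.140.
P(Phenotype=P3) = 0.043 + 0.012 + 0.045 + 0.063 + 0.046 = 0.209.
P(Genotype=aa, Phenotype=P3) − P(Genotype=aa)P(Phenotype=P3) = 0.045 − 0.140×0.209 = 0.0157.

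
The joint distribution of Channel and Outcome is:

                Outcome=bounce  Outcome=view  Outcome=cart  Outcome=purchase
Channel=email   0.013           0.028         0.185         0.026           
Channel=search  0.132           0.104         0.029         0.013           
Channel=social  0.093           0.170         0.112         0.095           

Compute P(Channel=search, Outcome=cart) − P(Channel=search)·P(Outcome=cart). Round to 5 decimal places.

-0.06163

P(Channel=search) = 0.132 + 0.104 + 0.029 + 0.013 = 0.278.
P(Outcome=cart) = 0.185 + 0.029 + 0.112 = 0.326.
P(Channel=search, Outcome=cart) − P(Channel=search)P(Outcome=cart) = 0.029 − 0.278×0.326 = -0.06163.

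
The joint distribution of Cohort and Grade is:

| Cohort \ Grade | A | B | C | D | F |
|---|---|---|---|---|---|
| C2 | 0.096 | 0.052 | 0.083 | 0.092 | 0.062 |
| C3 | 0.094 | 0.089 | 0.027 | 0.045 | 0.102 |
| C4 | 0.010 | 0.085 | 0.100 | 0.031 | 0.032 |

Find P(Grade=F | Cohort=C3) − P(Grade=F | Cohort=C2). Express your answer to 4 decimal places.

0.1247

P(Cohort=C3) = 0.094 + 0.089 + 0.027 + 0.045 + 0.102 = 0.357; P(Grade=F | Cohort=C3) = 0.102/0.357 = 0.28571.
P(Cohort=C2) = 0.096 + 0.052 + 0.083 + 0.092 + 0.062 = 0.385; P(Grade=F | Cohort=C2) = 0.062/0.385 = 0.16104.
Difference = 0.1247.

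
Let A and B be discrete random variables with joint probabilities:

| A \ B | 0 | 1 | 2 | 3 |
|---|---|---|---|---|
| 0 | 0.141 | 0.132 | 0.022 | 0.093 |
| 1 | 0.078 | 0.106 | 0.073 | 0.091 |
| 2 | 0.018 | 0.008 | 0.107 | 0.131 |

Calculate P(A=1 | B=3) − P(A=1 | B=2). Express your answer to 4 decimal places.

P(B=3) = 0.093 + 0.091 + 0.131 = 0.315; P(A=1 | B=3) = 0.091/0.315 = 0.28889.
P(B=2) = 0.022 + 0.073 + 0.107 = 0.202; P(A=1 | B=2) = 0.073/0.202 = 0.36139.
Difference = -0.0725.

-0.0725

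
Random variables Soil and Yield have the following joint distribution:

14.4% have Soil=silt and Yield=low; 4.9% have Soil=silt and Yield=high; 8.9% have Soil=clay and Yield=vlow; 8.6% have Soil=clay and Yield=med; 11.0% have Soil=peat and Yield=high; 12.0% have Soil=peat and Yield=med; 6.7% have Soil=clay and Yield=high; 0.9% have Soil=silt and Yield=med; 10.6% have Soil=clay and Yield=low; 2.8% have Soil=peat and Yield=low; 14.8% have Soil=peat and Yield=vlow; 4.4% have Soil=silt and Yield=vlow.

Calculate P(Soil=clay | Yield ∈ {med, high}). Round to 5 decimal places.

P(Yield=med) = 0.086 + 0.009 + 0.120 = 0.215.
P(Yield=high) = 0.067 + 0.049 + 0.110 = 0.226.
P(Yield ∈ {med, high}) = 0.215 + 0.226 = 0.441; P(Soil=clay, Yield ∈ {med, high}) = 0.086 + 0.067 = 0.153.
P(Soil=clay | Yield ∈ {med, high}) = 0.153/0.441 = 0.34694.

0.34694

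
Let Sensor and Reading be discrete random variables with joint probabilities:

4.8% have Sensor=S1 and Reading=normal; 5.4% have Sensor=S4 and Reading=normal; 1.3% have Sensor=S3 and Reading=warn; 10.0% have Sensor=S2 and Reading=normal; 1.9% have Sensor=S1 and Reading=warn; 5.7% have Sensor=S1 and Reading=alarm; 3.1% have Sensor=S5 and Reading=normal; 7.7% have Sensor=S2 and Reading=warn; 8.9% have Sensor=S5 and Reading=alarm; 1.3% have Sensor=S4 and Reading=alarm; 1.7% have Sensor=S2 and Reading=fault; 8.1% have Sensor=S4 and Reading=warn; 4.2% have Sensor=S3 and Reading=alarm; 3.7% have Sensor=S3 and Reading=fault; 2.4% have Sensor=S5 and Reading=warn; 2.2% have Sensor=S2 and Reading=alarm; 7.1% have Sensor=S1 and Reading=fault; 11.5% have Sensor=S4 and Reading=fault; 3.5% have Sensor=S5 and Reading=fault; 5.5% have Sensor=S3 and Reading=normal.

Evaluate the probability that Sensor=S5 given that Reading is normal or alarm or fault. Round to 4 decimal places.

0.1972

P(Reading=normal) = 0.048 + 0.100 + 0.055 + 0.054 + 0.031 = 0.288.
P(Reading=alarm) = 0.057 + 0.022 + 0.042 + 0.013 + 0.089 = 0.223.
P(Reading=fault) = 0.071 + 0.017 + 0.037 + 0.115 + 0.035 = 0.275.
P(Reading ∈ {normal, alarm, fault}) = 0.288 + 0.223 + 0.275 = 0.786; P(Sensor=S5, Reading ∈ {normal, alarm, fault}) = 0.031 + 0.089 + 0.035 = 0.155.
P(Sensor=S5 | Reading ∈ {normal, alarm, fault}) = 0.155/0.786 = 0.1972.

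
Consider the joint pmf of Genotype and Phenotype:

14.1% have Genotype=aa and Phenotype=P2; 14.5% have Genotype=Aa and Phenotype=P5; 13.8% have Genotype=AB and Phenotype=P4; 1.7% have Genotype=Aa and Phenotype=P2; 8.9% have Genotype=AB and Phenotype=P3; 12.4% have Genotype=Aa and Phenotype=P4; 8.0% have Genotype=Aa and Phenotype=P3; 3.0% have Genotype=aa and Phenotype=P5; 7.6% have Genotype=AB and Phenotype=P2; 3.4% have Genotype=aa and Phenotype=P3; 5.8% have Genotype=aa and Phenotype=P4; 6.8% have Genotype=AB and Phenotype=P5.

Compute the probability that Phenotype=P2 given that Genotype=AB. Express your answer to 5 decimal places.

0.20485

P(Genotype=AB) = 0.076 + 0.089 + 0.138 + 0.068 = 0.371.
P(Phenotype=P2 | Genotype=AB) = 0.076/0.371 = 0.20485.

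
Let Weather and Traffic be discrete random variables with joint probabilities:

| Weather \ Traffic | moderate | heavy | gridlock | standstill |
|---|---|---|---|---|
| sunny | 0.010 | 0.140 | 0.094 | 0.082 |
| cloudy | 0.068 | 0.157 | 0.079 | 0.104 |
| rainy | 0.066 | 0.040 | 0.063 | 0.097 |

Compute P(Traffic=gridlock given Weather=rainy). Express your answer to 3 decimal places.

0.237

P(Weather=rainy) = 0.066 + 0.040 + 0.063 + 0.097 = 0.266.
P(Traffic=gridlock | Weather=rainy) = 0.063/0.266 = 0.237.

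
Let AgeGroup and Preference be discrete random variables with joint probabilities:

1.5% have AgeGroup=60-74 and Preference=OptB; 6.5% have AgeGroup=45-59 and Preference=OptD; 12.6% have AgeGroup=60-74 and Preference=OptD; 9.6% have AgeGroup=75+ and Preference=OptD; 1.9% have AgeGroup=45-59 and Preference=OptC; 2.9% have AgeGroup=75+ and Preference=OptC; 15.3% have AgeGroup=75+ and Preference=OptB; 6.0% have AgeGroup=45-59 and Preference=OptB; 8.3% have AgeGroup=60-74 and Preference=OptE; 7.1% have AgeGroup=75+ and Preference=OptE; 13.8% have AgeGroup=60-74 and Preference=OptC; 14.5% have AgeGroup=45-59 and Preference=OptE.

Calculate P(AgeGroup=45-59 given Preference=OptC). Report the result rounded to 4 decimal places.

0.1022

P(Preference=OptC) = 0.019 + 0.138 + 0.029 = 0.186.
P(AgeGroup=45-59 | Preference=OptC) = 0.019/0.186 = 0.1022.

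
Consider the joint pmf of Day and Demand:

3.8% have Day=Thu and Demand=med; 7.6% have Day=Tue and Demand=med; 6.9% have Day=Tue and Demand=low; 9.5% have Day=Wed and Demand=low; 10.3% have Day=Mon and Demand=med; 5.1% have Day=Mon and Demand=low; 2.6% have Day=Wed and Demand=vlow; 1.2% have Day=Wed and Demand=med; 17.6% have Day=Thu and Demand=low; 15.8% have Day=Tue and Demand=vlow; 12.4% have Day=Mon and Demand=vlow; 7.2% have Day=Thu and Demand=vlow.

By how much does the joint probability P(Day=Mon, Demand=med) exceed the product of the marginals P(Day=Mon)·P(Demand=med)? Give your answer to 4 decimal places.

P(Day=Mon) = 0.124 + 0.051 + 0.103 = 0.278.
P(Demand=med) = 0.103 + 0.076 + 0.012 + 0.038 = 0.229.
P(Day=Mon, Demand=med) − P(Day=Mon)P(Demand=med) = 0.103 − 0.278×0.229 = 0.0393.

0.0393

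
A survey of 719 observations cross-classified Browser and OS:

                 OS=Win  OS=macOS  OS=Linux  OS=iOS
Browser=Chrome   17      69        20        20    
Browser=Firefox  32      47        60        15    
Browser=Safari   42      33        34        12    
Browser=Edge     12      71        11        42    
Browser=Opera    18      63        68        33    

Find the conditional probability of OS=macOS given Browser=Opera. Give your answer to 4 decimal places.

Total with Browser=Opera: 18 + 63 + 68 + 33 = 182.
P(OS=macOS | Browser=Opera) = 63/182 = 0.3462.

0.3462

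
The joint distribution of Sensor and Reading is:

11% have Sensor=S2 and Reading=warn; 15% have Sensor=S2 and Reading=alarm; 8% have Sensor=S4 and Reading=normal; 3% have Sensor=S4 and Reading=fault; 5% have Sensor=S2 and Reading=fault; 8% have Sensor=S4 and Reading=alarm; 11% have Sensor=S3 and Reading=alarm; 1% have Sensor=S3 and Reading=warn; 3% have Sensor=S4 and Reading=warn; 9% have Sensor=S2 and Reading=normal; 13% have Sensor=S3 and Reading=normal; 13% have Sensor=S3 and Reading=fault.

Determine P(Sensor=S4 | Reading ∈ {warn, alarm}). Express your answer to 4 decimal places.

P(Reading=warn) = 0.11 + 0.01 + 0.03 = 0.15.
P(Reading=alarm) = 0.15 + 0.11 + 0.08 = 0.34.
P(Reading ∈ {warn, alarm}) = 0.15 + 0.34 = 0.49; P(Sensor=S4, Reading ∈ {warn, alarm}) = 0.03 + 0.08 = 0.11.
P(Sensor=S4 | Reading ∈ {warn, alarm}) = 0.11/0.49 = 0.2245.

0.2245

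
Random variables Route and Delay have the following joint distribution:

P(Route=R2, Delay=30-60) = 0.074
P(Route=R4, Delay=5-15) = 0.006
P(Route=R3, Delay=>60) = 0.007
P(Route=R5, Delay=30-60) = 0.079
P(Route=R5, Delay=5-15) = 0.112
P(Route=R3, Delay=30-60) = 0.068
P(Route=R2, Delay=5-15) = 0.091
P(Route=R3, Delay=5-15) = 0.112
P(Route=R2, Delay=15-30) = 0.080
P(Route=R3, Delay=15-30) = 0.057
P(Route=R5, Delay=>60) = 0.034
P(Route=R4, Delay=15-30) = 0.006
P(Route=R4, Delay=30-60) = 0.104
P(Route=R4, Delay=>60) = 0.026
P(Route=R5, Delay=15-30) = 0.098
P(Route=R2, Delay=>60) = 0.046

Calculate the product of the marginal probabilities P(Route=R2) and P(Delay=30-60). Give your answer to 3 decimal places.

0.095

P(Route=R2) = 0.091 + 0.080 + 0.074 + 0.046 = 0.291.
P(Delay=30-60) = 0.074 + 0.068 + 0.104 + 0.079 = 0.325.
Product: 0.291 × 0.325 = 0.095.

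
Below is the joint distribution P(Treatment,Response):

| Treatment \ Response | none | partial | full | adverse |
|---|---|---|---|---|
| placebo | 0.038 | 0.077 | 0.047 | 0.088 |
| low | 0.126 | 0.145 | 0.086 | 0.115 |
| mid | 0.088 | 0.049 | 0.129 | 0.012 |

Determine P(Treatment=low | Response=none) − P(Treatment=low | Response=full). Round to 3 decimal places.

0.172

P(Response=none) = 0.038 + 0.126 + 0.088 = 0.252; P(Treatment=low | Response=none) = 0.126/0.252 = 0.5000.
P(Response=full) = 0.047 + 0.086 + 0.129 = 0.262; P(Treatment=low | Response=full) = 0.086/0.262 = 0.3282.
Difference = 0.172.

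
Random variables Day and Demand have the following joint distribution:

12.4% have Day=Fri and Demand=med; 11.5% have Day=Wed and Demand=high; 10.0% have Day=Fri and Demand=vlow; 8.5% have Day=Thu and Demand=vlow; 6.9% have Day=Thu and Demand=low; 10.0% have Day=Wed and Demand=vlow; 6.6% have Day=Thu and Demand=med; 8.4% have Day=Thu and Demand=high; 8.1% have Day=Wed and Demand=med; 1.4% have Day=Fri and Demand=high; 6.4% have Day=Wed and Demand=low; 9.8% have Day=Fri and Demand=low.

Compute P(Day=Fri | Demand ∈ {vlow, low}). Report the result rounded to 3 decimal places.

P(Demand=vlow) = 0.100 + 0.085 + 0.100 = 0.285.
P(Demand=low) = 0.064 + 0.069 + 0.098 = 0.231.
P(Demand ∈ {vlow, low}) = 0.285 + 0.231 = 0.516; P(Day=Fri, Demand ∈ {vlow, low}) = 0.100 + 0.098 = 0.198.
P(Day=Fri | Demand ∈ {vlow, low}) = 0.198/0.516 = 0.384.

0.384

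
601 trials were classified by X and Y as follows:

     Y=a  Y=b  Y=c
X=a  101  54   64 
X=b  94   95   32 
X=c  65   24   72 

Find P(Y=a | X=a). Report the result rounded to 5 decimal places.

Total with X=a: 101 + 54 + 64 = 219.
P(Y=a | X=a) = 101/219 = 0.46119.

0.46119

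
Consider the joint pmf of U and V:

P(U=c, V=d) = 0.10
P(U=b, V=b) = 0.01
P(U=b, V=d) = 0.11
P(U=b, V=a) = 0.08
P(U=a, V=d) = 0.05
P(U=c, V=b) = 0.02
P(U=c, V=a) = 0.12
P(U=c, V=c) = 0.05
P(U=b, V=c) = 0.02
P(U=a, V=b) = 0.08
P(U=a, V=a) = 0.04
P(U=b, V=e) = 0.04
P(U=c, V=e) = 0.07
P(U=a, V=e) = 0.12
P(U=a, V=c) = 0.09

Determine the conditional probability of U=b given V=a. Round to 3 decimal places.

0.333

P(V=a) = 0.04 + 0.08 + 0.12 = 0.24.
P(U=b | V=a) = 0.08/0.24 = 0.333.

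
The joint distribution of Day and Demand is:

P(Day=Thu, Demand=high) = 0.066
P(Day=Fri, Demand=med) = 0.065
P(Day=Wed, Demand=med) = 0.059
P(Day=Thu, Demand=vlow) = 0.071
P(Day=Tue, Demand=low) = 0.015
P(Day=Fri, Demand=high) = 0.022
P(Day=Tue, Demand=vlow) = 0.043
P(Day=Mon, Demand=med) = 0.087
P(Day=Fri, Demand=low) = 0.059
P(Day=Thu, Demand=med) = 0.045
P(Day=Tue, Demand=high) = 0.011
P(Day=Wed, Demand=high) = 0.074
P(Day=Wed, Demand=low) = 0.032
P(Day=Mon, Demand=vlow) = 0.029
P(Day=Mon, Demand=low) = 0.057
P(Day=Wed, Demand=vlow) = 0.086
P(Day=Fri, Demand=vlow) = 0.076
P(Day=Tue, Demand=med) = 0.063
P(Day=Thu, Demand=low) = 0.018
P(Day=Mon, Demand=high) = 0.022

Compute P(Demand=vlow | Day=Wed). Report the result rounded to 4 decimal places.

0.3426

P(Day=Wed) = 0.086 + 0.032 + 0.059 + 0.074 = 0.251.
P(Demand=vlow | Day=Wed) = 0.086/0.251 = 0.3426.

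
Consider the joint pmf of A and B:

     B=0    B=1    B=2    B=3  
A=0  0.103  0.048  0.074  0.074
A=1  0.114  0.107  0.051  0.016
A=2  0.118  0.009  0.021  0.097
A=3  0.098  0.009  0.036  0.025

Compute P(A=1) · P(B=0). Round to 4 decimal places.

P(A=1) = 0.114 + 0.107 + 0.051 + 0.016 = 0.288.
P(B=0) = 0.103 + 0.114 + 0.118 + 0.098 = 0.433.
Product: 0.288 × 0.433 = 0.1247.

0.1247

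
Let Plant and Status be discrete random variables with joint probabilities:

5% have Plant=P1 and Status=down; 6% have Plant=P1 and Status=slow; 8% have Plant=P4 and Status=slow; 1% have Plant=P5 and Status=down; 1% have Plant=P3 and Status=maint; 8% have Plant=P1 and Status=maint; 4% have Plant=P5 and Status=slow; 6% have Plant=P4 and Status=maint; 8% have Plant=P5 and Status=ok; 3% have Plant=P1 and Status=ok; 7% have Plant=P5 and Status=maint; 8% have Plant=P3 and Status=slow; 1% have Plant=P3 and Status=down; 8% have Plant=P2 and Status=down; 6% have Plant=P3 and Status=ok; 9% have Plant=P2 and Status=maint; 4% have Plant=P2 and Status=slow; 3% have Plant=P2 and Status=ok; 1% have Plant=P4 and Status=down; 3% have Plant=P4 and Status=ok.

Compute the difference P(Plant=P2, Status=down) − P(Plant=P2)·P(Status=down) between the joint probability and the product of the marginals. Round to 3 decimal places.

0.042

P(Plant=P2) = 0.03 + 0.04 + 0.08 + 0.09 = 0.24.
P(Status=down) = 0.05 + 0.08 + 0.01 + 0.01 + 0.01 = 0.16.
P(Plant=P2, Status=down) − P(Plant=P2)P(Status=down) = 0.08 − 0.24×0.16 = 0.042.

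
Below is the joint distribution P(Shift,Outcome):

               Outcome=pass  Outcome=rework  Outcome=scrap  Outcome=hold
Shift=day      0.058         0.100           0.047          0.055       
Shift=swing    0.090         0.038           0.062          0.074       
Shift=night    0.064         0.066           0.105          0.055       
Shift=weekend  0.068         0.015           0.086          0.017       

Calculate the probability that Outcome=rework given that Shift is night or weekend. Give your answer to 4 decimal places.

P(Shift=night) = 0.064 + 0.066 + 0.105 + 0.055 = 0.290.
P(Shift=weekend) = 0.068 + 0.015 + 0.086 + 0.017 = 0.186.
P(Shift ∈ {night, weekend}) = 0.290 + 0.186 = 0.476; P(Outcome=rework, Shift ∈ {night, weekend}) = 0.066 + 0.015 = 0.081.
P(Outcome=rework | Shift ∈ {night, weekend}) = 0.081/0.476 = 0.1702.

0.1702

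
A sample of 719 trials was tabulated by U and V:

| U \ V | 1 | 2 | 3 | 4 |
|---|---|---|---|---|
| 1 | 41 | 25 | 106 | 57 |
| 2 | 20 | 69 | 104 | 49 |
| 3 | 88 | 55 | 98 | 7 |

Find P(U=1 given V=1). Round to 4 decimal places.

Total with V=1: 41 + 20 + 88 = 149.
P(U=1 | V=1) = 41/149 = 0.2752.

0.2752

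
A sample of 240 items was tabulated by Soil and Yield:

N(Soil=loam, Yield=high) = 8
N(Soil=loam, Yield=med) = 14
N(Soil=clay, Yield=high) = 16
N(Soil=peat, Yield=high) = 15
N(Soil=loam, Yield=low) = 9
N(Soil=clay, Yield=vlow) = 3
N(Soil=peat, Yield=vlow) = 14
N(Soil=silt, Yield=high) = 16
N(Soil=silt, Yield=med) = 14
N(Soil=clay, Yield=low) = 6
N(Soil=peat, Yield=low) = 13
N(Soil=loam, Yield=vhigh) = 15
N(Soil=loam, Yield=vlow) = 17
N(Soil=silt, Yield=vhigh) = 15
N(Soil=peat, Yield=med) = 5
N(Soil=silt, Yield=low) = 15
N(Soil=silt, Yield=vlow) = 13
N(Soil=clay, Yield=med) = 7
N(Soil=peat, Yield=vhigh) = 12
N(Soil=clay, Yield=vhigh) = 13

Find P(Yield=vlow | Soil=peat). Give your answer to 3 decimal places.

Total with Soil=peat: 14 + 13 + 5 + 15 + 12 = 59.
P(Yield=vlow | Soil=peat) = 14/59 = 0.237.

0.237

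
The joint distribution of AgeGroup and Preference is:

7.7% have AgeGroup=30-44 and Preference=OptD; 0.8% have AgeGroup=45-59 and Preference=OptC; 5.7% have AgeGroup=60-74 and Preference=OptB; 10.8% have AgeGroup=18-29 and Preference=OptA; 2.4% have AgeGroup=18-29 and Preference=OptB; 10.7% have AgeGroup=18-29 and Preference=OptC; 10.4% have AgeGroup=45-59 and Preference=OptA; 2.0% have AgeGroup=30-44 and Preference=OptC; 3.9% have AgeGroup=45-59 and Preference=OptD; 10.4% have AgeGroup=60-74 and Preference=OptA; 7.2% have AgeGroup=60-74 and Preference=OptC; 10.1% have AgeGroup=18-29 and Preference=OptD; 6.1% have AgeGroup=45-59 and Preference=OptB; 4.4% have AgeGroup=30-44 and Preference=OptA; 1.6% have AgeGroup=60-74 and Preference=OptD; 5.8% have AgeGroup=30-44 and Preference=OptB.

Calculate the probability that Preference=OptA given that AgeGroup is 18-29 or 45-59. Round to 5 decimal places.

0.38406

P(AgeGroup=18-29) = 0.108 + 0.024 + 0.107 + 0.101 = 0.340.
P(AgeGroup=45-59) = 0.104 + 0.061 + 0.008 + 0.039 = 0.212.
P(AgeGroup ∈ {18-29, 45-59}) = 0.340 + 0.212 = 0.552; P(Preference=OptA, AgeGroup ∈ {18-29, 45-59}) = 0.108 + 0.104 = 0.212.
P(Preference=OptA | AgeGroup ∈ {18-29, 45-59}) = 0.212/0.552 = 0.38406.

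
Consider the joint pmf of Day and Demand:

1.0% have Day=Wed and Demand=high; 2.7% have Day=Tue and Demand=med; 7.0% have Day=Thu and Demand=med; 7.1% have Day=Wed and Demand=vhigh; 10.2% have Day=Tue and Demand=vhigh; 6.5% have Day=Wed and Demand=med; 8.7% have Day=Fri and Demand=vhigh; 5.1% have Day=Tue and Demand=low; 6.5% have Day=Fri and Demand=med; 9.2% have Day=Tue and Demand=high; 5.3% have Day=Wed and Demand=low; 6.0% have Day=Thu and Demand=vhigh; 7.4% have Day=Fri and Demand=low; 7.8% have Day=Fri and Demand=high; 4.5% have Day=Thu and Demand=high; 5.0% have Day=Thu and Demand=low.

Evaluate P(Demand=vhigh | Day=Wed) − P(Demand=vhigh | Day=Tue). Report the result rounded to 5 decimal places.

P(Day=Wed) = 0.053 + 0.065 + 0.010 + 0.071 = 0.199; P(Demand=vhigh | Day=Wed) = 0.071/0.199 = 0.356784.
P(Day=Tue) = 0.051 + 0.027 + 0.092 + 0.102 = 0.272; P(Demand=vhigh | Day=Tue) = 0.102/0.272 = 0.375000.
Difference = -0.01822.

-0.01822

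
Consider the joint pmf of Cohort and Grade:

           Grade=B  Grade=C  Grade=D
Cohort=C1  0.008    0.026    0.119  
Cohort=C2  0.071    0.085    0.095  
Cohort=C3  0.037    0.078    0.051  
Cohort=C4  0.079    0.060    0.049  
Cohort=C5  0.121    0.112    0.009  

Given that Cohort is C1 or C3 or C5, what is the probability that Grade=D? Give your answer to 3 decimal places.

0.319

P(Cohort=C1) = 0.008 + 0.026 + 0.119 = 0.153.
P(Cohort=C3) = 0.037 + 0.078 + 0.051 = 0.166.
P(Cohort=C5) = 0.121 + 0.112 + 0.009 = 0.242.
P(Cohort ∈ {C1, C3, C5}) = 0.153 + 0.166 + 0.242 = 0.561; P(Grade=D, Cohort ∈ {C1, C3, C5}) = 0.119 + 0.051 + 0.009 = 0.179.
P(Grade=D | Cohort ∈ {C1, C3, C5}) = 0.179/0.561 = 0.319.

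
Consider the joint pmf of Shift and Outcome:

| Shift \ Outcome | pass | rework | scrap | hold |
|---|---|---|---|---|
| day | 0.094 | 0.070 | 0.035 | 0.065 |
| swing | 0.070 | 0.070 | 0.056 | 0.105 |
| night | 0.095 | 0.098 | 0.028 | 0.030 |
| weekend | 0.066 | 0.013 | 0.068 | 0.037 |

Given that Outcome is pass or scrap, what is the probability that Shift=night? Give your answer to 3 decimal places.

P(Outcome=pass) = 0.094 + 0.070 + 0.095 + 0.066 = 0.325.
P(Outcome=scrap) = 0.035 + 0.056 + 0.028 + 0.068 = 0.187.
P(Outcome ∈ {pass, scrap}) = 0.325 + 0.187 = 0.512; P(Shift=night, Outcome ∈ {pass, scrap}) = 0.095 + 0.028 = 0.123.
P(Shift=night | Outcome ∈ {pass, scrap}) = 0.123/0.512 = 0.240.

0.240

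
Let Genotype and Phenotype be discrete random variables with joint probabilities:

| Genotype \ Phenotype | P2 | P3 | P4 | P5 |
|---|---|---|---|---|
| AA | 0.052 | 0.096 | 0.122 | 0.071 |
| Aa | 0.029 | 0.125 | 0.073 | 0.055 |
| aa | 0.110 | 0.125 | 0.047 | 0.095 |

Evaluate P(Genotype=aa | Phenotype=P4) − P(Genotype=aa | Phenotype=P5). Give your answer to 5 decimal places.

-0.23565

P(Phenotype=P4) = 0.122 + 0.073 + 0.047 = 0.242; P(Genotype=aa | Phenotype=P4) = 0.047/0.242 = 0.194215.
P(Phenotype=P5) = 0.071 + 0.055 + 0.095 = 0.221; P(Genotype=aa | Phenotype=P5) = 0.095/0.221 = 0.429864.
Difference = -0.23565.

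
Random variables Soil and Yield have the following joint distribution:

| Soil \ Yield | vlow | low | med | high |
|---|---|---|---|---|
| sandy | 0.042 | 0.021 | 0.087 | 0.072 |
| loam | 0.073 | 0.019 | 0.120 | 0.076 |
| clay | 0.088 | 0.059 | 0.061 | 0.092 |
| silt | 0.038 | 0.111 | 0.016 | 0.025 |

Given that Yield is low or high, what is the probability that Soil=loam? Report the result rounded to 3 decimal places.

0.200

P(Yield=low) = 0.021 + 0.019 + 0.059 + 0.111 = 0.210.
P(Yield=high) = 0.072 + 0.076 + 0.092 + 0.025 = 0.265.
P(Yield ∈ {low, high}) = 0.210 + 0.265 = 0.475; P(Soil=loam, Yield ∈ {low, high}) = 0.019 + 0.076 = 0.095.
P(Soil=loam | Yield ∈ {low, high}) = 0.095/0.475 = 0.200.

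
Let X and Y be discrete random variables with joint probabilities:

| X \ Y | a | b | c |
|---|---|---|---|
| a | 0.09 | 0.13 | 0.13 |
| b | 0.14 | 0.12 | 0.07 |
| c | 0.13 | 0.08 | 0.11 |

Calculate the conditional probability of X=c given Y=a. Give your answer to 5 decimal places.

0.36111

P(Y=a) = 0.09 + 0.14 + 0.13 = 0.36.
P(X=c | Y=a) = 0.13/0.36 = 0.36111.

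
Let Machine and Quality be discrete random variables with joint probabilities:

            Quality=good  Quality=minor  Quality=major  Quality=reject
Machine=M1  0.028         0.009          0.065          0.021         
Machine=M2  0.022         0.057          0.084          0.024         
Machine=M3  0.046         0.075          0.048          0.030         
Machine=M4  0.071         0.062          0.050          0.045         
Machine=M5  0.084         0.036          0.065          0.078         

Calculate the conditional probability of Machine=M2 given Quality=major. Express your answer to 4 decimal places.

P(Quality=major) = 0.065 + 0.084 + 0.048 + 0.050 + 0.065 = 0.312.
P(Machine=M2 | Quality=major) = 0.084/0.312 = 0.2692.

0.2692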